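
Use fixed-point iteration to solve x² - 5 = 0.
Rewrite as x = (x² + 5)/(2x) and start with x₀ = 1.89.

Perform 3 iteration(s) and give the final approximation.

Equation: x² - 5 = 0
Fixed-point form: x = (x² + 5)/(2x)
x₀ = 1.89

x_1 = g(1.890000) = 2.267751
x_2 = g(2.267751) = 2.236289
x_3 = g(2.236289) = 2.236068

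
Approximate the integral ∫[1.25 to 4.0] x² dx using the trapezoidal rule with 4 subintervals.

f(x) = x²
a = 1.25, b = 4.0, n = 4
h = (b - a)/n = 0.687500

Trapezoidal rule: (h/2)[f(x₀) + 2f(x₁) + 2f(x₂) + ... + f(xₙ)]

x_0 = 1.2500, f(x_0) = 1.562500, coefficient = 1
x_1 = 1.9375, f(x_1) = 3.753906, coefficient = 2
x_2 = 2.6250, f(x_2) = 6.890625, coefficient = 2
x_3 = 3.3125, f(x_3) = 10.972656, coefficient = 2
x_4 = 4.0000, f(x_4) = 16.000000, coefficient = 1

I ≈ (0.687500/2) × 60.796875 = 20.898926
Exact value: 20.682292
Error: 0.216634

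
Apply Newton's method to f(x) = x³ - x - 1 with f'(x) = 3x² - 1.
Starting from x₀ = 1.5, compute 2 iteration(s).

f(x) = x³ - x - 1
f'(x) = 3x² - 1
x₀ = 1.5

Newton-Raphson formula: x_{n+1} = x_n - f(x_n)/f'(x_n)

Iteration 1:
  f(1.500000) = 0.875000
  f'(1.500000) = 5.750000
  x_1 = 1.500000 - 0.875000/5.750000 = 1.347826
Iteration 2:
  f(1.347826) = 0.100682
  f'(1.347826) = 4.449905
  x_2 = 1.347826 - 0.100682/4.449905 = 1.325200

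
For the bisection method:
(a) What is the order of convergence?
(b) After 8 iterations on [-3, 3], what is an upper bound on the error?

(a) Bisection has linear (order 1) convergence; the error is halved each step.

(b) Error bound = (b-a)/2^n = (3 - (-3))/2^{8}
    = 6/2^{8}

(a) 1 (linear); (b) error ≤ 2.34e-02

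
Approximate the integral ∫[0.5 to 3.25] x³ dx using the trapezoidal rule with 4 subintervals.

f(x) = x³
a = 0.5, b = 3.25, n = 4
h = (b - a)/n = 0.687500

Trapezoidal rule: (h/2)[f(x₀) + 2f(x₁) + 2f(x₂) + ... + f(xₙ)]

x_0 = 0.5000, f(x_0) = 0.125000, coefficient = 1
x_1 = 1.1875, f(x_1) = 1.674561, coefficient = 2
x_2 = 1.8750, f(x_2) = 6.591797, coefficient = 2
x_3 = 2.5625, f(x_3) = 16.826416, coefficient = 2
x_4 = 3.2500, f(x_4) = 34.328125, coefficient = 1

I ≈ (0.687500/2) × 84.638672 = 29.094543
Exact value: 27.875977
Error: 1.218567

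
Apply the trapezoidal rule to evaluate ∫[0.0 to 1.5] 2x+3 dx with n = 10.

f(x) = 2x+3
a = 0.0, b = 1.5, n = 10
h = (b - a)/n = 0.150000

Trapezoidal rule: (h/2)[f(x₀) + 2f(x₁) + 2f(x₂) + ... + f(xₙ)]

x_0 = 0.0000, f(x_0) = 3.000000, coefficient = 1
x_1 = 0.1500, f(x_1) = 3.300000, coefficient = 2
x_2 = 0.3000, f(x_2) = 3.600000, coefficient = 2
x_3 = 0.4500, f(x_3) = 3.900000, coefficient = 2
x_4 = 0.6000, f(x_4) = 4.200000, coefficient = 2
x_5 = 0.7500, f(x_5) = 4.500000, coefficient = 2
x_6 = 0.9000, f(x_6) = 4.800000, coefficient = 2
x_7 = 1.0500, f(x_7) = 5.100000, coefficient = 2
x_8 = 1.2000, f(x_8) = 5.400000, coefficient = 2
x_9 = 1.3500, f(x_9) = 5.700000, coefficient = 2
x_10 = 1.5000, f(x_10) = 6.000000, coefficient = 1

I ≈ (0.150000/2) × 90.000000 = 6.750000
Exact value: 6.750000
Error: 0.000000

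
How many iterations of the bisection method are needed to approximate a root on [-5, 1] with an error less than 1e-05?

We need (b-a)/2^n ≤ 1e-05
(1 - (-5))/2^n ≤ 1e-05
6/2^n ≤ 1e-05
2^n ≥ 600000
n ≥ log₂(600000) = 19.19
n ≥ 20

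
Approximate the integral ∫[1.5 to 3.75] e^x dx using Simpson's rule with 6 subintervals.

f(x) = e^x
a = 1.5, b = 3.75, n = 6
h = (b - a)/n = 0.375000

Simpson's rule: (h/3)[f(x₀) + 4f(x₁) + 2f(x₂) + ... + f(xₙ)]

x_0 = 1.5000, f(x_0) = 4.481689, coefficient = 1
x_1 = 1.8750, f(x_1) = 6.520819, coefficient = 4
x_2 = 2.2500, f(x_2) = 9.487736, coefficient = 2
x_3 = 2.6250, f(x_3) = 13.804574, coefficient = 4
x_4 = 3.0000, f(x_4) = 20.085537, coefficient = 2
x_5 = 3.3750, f(x_5) = 29.224284, coefficient = 4
x_6 = 3.7500, f(x_6) = 42.521082, coefficient = 1

I ≈ (0.375000/3) × 304.348025 = 38.043503
Exact value: 38.039393
Error: 0.004110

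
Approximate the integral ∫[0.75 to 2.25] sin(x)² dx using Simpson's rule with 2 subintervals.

f(x) = sin(x)²
a = 0.75, b = 2.25, n = 2
h = (b - a)/n = 0.750000

Simpson's rule: (h/3)[f(x₀) + 4f(x₁) + 2f(x₂) + ... + f(xₙ)]

x_0 = 0.7500, f(x_0) = 0.464631, coefficient = 1
x_1 = 1.5000, f(x_1) = 0.994996, coefficient = 4
x_2 = 2.2500, f(x_2) = 0.605398, coefficient = 1

I ≈ (0.750000/3) × 5.050014 = 1.262504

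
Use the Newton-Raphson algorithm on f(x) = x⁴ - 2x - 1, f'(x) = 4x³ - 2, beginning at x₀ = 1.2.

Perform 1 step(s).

f(x) = x⁴ - 2x - 1
f'(x) = 4x³ - 2
x₀ = 1.2

Newton-Raphson formula: x_{n+1} = x_n - f(x_n)/f'(x_n)

Iteration 1:
  f(1.200000) = -1.326400
  f'(1.200000) = 4.912000
  x_1 = 1.200000 - (-1.326400)/4.912000 = 1.470033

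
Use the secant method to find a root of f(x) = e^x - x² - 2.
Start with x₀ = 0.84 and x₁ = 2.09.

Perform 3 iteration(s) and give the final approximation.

f(x) = e^x - x² - 2
x₀ = 0.84, x₁ = 2.09

Secant formula: x_{n+1} = x_n - f(x_n)(x_n - x_{n-1})/(f(x_n) - f(x_{n-1}))

Iteration 1:
  f(0.840000) = -0.389233
  f(2.090000) = 1.716815
  x_2 = 2.090000 - 1.716815×(2.090000 - 0.840000)/(1.716815 - (-0.389233))
       = 1.071021
Iteration 2:
  f(2.090000) = 1.716815
  f(1.071021) = -0.228728
  x_3 = 1.071021 - (-0.228728)×(1.071021 - 2.090000)/(-0.228728 - 1.716815)
       = 1.190818
Iteration 3:
  f(1.071021) = -0.228728
  f(1.190818) = -0.128277
  x_4 = 1.190818 - (-0.128277)×(1.190818 - 1.071021)/(-0.128277 - (-0.228728))
       = 1.343798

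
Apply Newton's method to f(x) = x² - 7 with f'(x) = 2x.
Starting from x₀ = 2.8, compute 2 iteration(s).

f(x) = x² - 7
f'(x) = 2x
x₀ = 2.8

Newton-Raphson formula: x_{n+1} = x_n - f(x_n)/f'(x_n)

Iteration 1:
  f(2.800000) = 0.840000
  f'(2.800000) = 5.600000
  x_1 = 2.800000 - 0.840000/5.600000 = 2.650000
Iteration 2:
  f(2.650000) = 0.022500
  f'(2.650000) = 5.300000
  x_2 = 2.650000 - 0.022500/5.300000 = 2.645755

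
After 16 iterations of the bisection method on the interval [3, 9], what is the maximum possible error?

Bisection error bound: |error| ≤ (b-a)/2^n
|error| ≤ (9 - 3)/2^16 = 6/2^16
|error| ≤ 0.0000915527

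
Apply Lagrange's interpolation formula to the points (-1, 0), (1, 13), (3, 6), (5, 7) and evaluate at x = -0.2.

Lagrange interpolation formula:
P(x) = Σ yᵢ × Lᵢ(x)
where Lᵢ(x) = Π_{j≠i} (x - xⱼ)/(xᵢ - xⱼ)

L_0(-0.2) = (-0.2 - 1)/(-1 - 1) × (-0.2 - 3)/(-1 - 3) × (-0.2 - 5)/(-1 - 5) = 0.416000
L_1(-0.2) = (-0.2 - (-1))/(1 - (-1)) × (-0.2 - 3)/(1 - 3) × (-0.2 - 5)/(1 - 5) = 0.832000
L_2(-0.2) = (-0.2 - (-1))/(3 - (-1)) × (-0.2 - 1)/(3 - 1) × (-0.2 - 5)/(3 - 5) = -0.312000
L_3(-0.2) = (-0.2 - (-1))/(5 - (-1)) × (-0.2 - 1)/(5 - 1) × (-0.2 - 3)/(5 - 3) = 0.064000

P(-0.2) = 0×L_0(-0.2) + 13×L_1(-0.2) + 6×L_2(-0.2) + 7×L_3(-0.2)
P(-0.2) = 9.392000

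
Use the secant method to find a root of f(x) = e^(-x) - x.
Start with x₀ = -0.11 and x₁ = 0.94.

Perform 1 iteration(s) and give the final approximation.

f(x) = e^(-x) - x
x₀ = -0.11, x₁ = 0.94

Secant formula: x_{n+1} = x_n - f(x_n)(x_n - x_{n-1})/(f(x_n) - f(x_{n-1}))

Iteration 1:
  f(-0.110000) = 1.226278
  f(0.940000) = -0.549372
  x_2 = 0.940000 - (-0.549372)×(0.940000 - (-0.110000))/(-0.549372 - 1.226278)
       = 0.615138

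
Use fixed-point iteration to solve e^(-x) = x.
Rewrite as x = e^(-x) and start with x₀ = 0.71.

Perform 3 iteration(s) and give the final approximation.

Equation: e^(-x) = x
Fixed-point form: x = e^(-x)
x₀ = 0.71

x_1 = g(0.710000) = 0.491644
x_2 = g(0.491644) = 0.611620
x_3 = g(0.611620) = 0.542471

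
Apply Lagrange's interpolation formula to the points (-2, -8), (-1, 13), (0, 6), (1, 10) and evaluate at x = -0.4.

Lagrange interpolation formula:
P(x) = Σ yᵢ × Lᵢ(x)
where Lᵢ(x) = Π_{j≠i} (x - xⱼ)/(xᵢ - xⱼ)

L_0(-0.4) = (-0.4 - (-1))/(-2 - (-1)) × (-0.4 - 0)/(-2 - 0) × (-0.4 - 1)/(-2 - 1) = -0.056000
L_1(-0.4) = (-0.4 - (-2))/(-1 - (-2)) × (-0.4 - 0)/(-1 - 0) × (-0.4 - 1)/(-1 - 1) = 0.448000
L_2(-0.4) = (-0.4 - (-2))/(0 - (-2)) × (-0.4 - (-1))/(0 - (-1)) × (-0.4 - 1)/(0 - 1) = 0.672000
L_3(-0.4) = (-0.4 - (-2))/(1 - (-2)) × (-0.4 - (-1))/(1 - (-1)) × (-0.4 - 0)/(1 - 0) = -0.064000

P(-0.4) = (-8)×L_0(-0.4) + 13×L_1(-0.4) + 6×L_2(-0.4) + 10×L_3(-0.4)
P(-0.4) = 9.664000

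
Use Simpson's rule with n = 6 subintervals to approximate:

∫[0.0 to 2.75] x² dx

f(x) = x²
a = 0.0, b = 2.75, n = 6
h = (b - a)/n = 0.458333

Simpson's rule: (h/3)[f(x₀) + 4f(x₁) + 2f(x₂) + ... + f(xₙ)]

x_0 = 0.0000, f(x_0) = 0.000000, coefficient = 1
x_1 = 0.4583, f(x_1) = 0.210069, coefficient = 4
x_2 = 0.9167, f(x_2) = 0.840278, coefficient = 2
x_3 = 1.3750, f(x_3) = 1.890625, coefficient = 4
x_4 = 1.8333, f(x_4) = 3.361111, coefficient = 2
x_5 = 2.2917, f(x_5) = 5.251736, coefficient = 4
x_6 = 2.7500, f(x_6) = 7.562500, coefficient = 1

I ≈ (0.458333/3) × 45.375000 = 6.932292
Exact value: 6.932292
Error: 0.000000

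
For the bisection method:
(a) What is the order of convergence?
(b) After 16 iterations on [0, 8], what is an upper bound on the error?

(a) Bisection has linear (order 1) convergence; the error is halved each step.

(b) Error bound = (b-a)/2^n = (8 - 0)/2^{16}
    = 8/2^{16}

(a) 1 (linear); (b) error ≤ 1.22e-04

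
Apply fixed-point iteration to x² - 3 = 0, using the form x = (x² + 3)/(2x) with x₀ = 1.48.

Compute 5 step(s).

Equation: x² - 3 = 0
Fixed-point form: x = (x² + 3)/(2x)
x₀ = 1.48

x_1 = g(1.480000) = 1.753514
x_2 = g(1.753514) = 1.732182
x_3 = g(1.732182) = 1.732051
x_4 = g(1.732051) = 1.732051
x_5 = g(1.732051) = 1.732051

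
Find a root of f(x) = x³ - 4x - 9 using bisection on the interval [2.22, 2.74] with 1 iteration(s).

f(x) = x³ - 4x - 9
Initial interval: [2.22, 2.74]

Iteration 1:
  c_1 = (2.220000 + 2.740000)/2 = 2.480000
  f(c_1) = f(2.480000) = -3.667008
  f(a) × f(c) ≥ 0, new interval: [2.480000, 2.740000]

After 1 iteration(s), the approximation is c_1 = 2.480000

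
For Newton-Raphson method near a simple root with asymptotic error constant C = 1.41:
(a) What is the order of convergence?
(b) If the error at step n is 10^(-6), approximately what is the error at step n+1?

(a) Newton-Raphson has quadratic (order 2) convergence near simple roots.
    This means |e_{n+1}| ≈ C|e_n|².

(b) With |e_n| = 10^(-6) and C = 1.41:
    |e_{n+1}| ≈ 1.41 × (10^(-6))² = 1.41 × 10^(-12)

(a) 2 (quadratic); (b) |e_{n+1}| ≈ 1.410e-12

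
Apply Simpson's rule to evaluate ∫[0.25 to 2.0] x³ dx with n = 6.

f(x) = x³
a = 0.25, b = 2.0, n = 6
h = (b - a)/n = 0.291667

Simpson's rule: (h/3)[f(x₀) + 4f(x₁) + 2f(x₂) + ... + f(xₙ)]

x_0 = 0.2500, f(x_0) = 0.015625, coefficient = 1
x_1 = 0.5417, f(x_1) = 0.158927, coefficient = 4
x_2 = 0.8333, f(x_2) = 0.578704, coefficient = 2
x_3 = 1.1250, f(x_3) = 1.423828, coefficient = 4
x_4 = 1.4167, f(x_4) = 2.843171, coefficient = 2
x_5 = 1.7083, f(x_5) = 4.985605, coefficient = 4
x_6 = 2.0000, f(x_6) = 8.000000, coefficient = 1

I ≈ (0.291667/3) × 41.132813 = 3.999023
Exact value: 3.999023
Error: 0.000000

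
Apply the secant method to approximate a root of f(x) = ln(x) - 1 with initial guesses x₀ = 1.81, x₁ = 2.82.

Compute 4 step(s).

f(x) = ln(x) - 1
x₀ = 1.81, x₁ = 2.82

Secant formula: x_{n+1} = x_n - f(x_n)(x_n - x_{n-1})/(f(x_n) - f(x_{n-1}))

Iteration 1:
  f(1.810000) = -0.406673
  f(2.820000) = 0.036737
  x_2 = 2.820000 - 0.036737×(2.820000 - 1.810000)/(0.036737 - (-0.406673))
       = 2.736321
Iteration 2:
  f(2.820000) = 0.036737
  f(2.736321) = 0.006614
  x_3 = 2.736321 - 0.006614×(2.736321 - 2.820000)/(0.006614 - 0.036737)
       = 2.717947
Iteration 3:
  f(2.736321) = 0.006614
  f(2.717947) = -0.000123
  x_4 = 2.717947 - (-0.000123)×(2.717947 - 2.736321)/(-0.000123 - 0.006614)
       = 2.718283
Iteration 4:
  f(2.717947) = -0.000123
  f(2.718283) = 0.000000
  x_5 = 2.718283 - 0.000000×(2.718283 - 2.717947)/(0.000000 - (-0.000123))
       = 2.718282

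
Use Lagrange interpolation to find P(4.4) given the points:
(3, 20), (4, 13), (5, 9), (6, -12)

Lagrange interpolation formula:
P(x) = Σ yᵢ × Lᵢ(x)
where Lᵢ(x) = Π_{j≠i} (x - xⱼ)/(xᵢ - xⱼ)

L_0(4.4) = (4.4 - 4)/(3 - 4) × (4.4 - 5)/(3 - 5) × (4.4 - 6)/(3 - 6) = -0.064000
L_1(4.4) = (4.4 - 3)/(4 - 3) × (4.4 - 5)/(4 - 5) × (4.4 - 6)/(4 - 6) = 0.672000
L_2(4.4) = (4.4 - 3)/(5 - 3) × (4.4 - 4)/(5 - 4) × (4.4 - 6)/(5 - 6) = 0.448000
L_3(4.4) = (4.4 - 3)/(6 - 3) × (4.4 - 4)/(6 - 4) × (4.4 - 5)/(6 - 5) = -0.056000

P(4.4) = 20×L_0(4.4) + 13×L_1(4.4) + 9×L_2(4.4) + (-12)×L_3(4.4)
P(4.4) = 12.160000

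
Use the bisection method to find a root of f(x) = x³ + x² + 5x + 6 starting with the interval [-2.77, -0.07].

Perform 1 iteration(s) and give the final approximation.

f(x) = x³ + x² + 5x + 6
Initial interval: [-2.77, -0.07]

Iteration 1:
  c_1 = (-2.770000 + (-0.070000))/2 = -1.420000
  f(c_1) = f(-1.420000) = -1.946888
  f(a) × f(c) ≥ 0, new interval: [-1.420000, -0.070000]

After 1 iteration(s), the approximation is c_1 = -1.420000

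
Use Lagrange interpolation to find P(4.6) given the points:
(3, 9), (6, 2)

Lagrange interpolation formula:
P(x) = Σ yᵢ × Lᵢ(x)
where Lᵢ(x) = Π_{j≠i} (x - xⱼ)/(xᵢ - xⱼ)

L_0(4.6) = (4.6 - 6)/(3 - 6) = 0.466667
L_1(4.6) = (4.6 - 3)/(6 - 3) = 0.533333

P(4.6) = 9×L_0(4.6) + 2×L_1(4.6)
P(4.6) = 5.266667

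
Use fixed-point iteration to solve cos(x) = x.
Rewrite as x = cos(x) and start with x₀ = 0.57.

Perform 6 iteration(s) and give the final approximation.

Equation: cos(x) = x
Fixed-point form: x = cos(x)
x₀ = 0.57

x_1 = g(0.570000) = 0.841901
x_2 = g(0.841901) = 0.666046
x_3 = g(0.666046) = 0.786271
x_4 = g(0.786271) = 0.706489
x_5 = g(0.706489) = 0.760646
x_6 = g(0.760646) = 0.724391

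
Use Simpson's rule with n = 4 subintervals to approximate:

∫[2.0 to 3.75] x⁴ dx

f(x) = x⁴
a = 2.0, b = 3.75, n = 4
h = (b - a)/n = 0.437500

Simpson's rule: (h/3)[f(x₀) + 4f(x₁) + 2f(x₂) + ... + f(xₙ)]

x_0 = 2.0000, f(x_0) = 16.000000, coefficient = 1
x_1 = 2.4375, f(x_1) = 35.300308, coefficient = 4
x_2 = 2.8750, f(x_2) = 68.320557, coefficient = 2
x_3 = 3.3125, f(x_3) = 120.399185, coefficient = 4
x_4 = 3.7500, f(x_4) = 197.753906, coefficient = 1

I ≈ (0.437500/3) × 973.192993 = 141.923978
Exact value: 141.915430
Error: 0.008548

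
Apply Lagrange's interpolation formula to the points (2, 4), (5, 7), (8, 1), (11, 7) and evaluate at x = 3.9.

Lagrange interpolation formula:
P(x) = Σ yᵢ × Lᵢ(x)
where Lᵢ(x) = Π_{j≠i} (x - xⱼ)/(xᵢ - xⱼ)

L_0(3.9) = (3.9 - 5)/(2 - 5) × (3.9 - 8)/(2 - 8) × (3.9 - 11)/(2 - 11) = 0.197660
L_1(3.9) = (3.9 - 2)/(5 - 2) × (3.9 - 8)/(5 - 8) × (3.9 - 11)/(5 - 11) = 1.024241
L_2(3.9) = (3.9 - 2)/(8 - 2) × (3.9 - 5)/(8 - 5) × (3.9 - 11)/(8 - 11) = -0.274796
L_3(3.9) = (3.9 - 2)/(11 - 2) × (3.9 - 5)/(11 - 5) × (3.9 - 8)/(11 - 8) = 0.052895

P(3.9) = 4×L_0(3.9) + 7×L_1(3.9) + 1×L_2(3.9) + 7×L_3(3.9)
P(3.9) = 8.055796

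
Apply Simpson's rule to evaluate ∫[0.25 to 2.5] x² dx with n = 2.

f(x) = x²
a = 0.25, b = 2.5, n = 2
h = (b - a)/n = 1.125000

Simpson's rule: (h/3)[f(x₀) + 4f(x₁) + 2f(x₂) + ... + f(xₙ)]

x_0 = 0.2500, f(x_0) = 0.062500, coefficient = 1
x_1 = 1.3750, f(x_1) = 1.890625, coefficient = 4
x_2 = 2.5000, f(x_2) = 6.250000, coefficient = 1

I ≈ (1.125000/3) × 13.875000 = 5.203125
Exact value: 5.203125
Error: 0.000000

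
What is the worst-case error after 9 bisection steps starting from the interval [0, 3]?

Bisection error bound: |error| ≤ (b-a)/2^n
|error| ≤ (3 - 0)/2^9 = 3/2^9
|error| ≤ 0.0058593750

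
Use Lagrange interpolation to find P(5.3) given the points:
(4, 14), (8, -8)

Lagrange interpolation formula:
P(x) = Σ yᵢ × Lᵢ(x)
where Lᵢ(x) = Π_{j≠i} (x - xⱼ)/(xᵢ - xⱼ)

L_0(5.3) = (5.3 - 8)/(4 - 8) = 0.675000
L_1(5.3) = (5.3 - 4)/(8 - 4) = 0.325000

P(5.3) = 14×L_0(5.3) + (-8)×L_1(5.3)
P(5.3) = 6.850000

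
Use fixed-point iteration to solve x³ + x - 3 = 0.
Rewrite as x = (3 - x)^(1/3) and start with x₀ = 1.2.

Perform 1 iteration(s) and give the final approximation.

Equation: x³ + x - 3 = 0
Fixed-point form: x = (3 - x)^(1/3)
x₀ = 1.2

x_1 = g(1.200000) = 1.216440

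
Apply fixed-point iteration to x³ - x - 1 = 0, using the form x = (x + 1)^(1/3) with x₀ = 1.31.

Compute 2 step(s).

Equation: x³ - x - 1 = 0
Fixed-point form: x = (x + 1)^(1/3)
x₀ = 1.31

x_1 = g(1.310000) = 1.321916
x_2 = g(1.321916) = 1.324186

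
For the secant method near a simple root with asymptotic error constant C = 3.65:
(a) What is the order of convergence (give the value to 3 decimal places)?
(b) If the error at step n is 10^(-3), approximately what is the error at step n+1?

(a) Secant method has superlinear convergence with order φ = (1+√5)/2 ≈ 1.618.
    This means |e_{n+1}| ≈ C|e_n|^1.618.

(b) With |e_n| = 10^(-3) and C = 3.65:
    |e_{n+1}| ≈ 3.65 × (10^(-3))^1.618 = 3.65 × 10^(-4.85)

(a) ≈ 1.618 (golden ratio); (b) |e_{n+1}| ≈ 5.107e-05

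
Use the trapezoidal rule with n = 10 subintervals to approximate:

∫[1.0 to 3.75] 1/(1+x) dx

f(x) = 1/(1+x)
a = 1.0, b = 3.75, n = 10
h = (b - a)/n = 0.275000

Trapezoidal rule: (h/2)[f(x₀) + 2f(x₁) + 2f(x₂) + ... + f(xₙ)]

x_0 = 1.0000, f(x_0) = 0.500000, coefficient = 1
x_1 = 1.2750, f(x_1) = 0.439560, coefficient = 2
x_2 = 1.5500, f(x_2) = 0.392157, coefficient = 2
x_3 = 1.8250, f(x_3) = 0.353982, coefficient = 2
x_4 = 2.1000, f(x_4) = 0.322581, coefficient = 2
x_5 = 2.3750, f(x_5) = 0.296296, coefficient = 2
x_6 = 2.6500, f(x_6) = 0.273973, coefficient = 2
x_7 = 2.9250, f(x_7) = 0.254777, coefficient = 2
x_8 = 3.2000, f(x_8) = 0.238095, coefficient = 2
x_9 = 3.4750, f(x_9) = 0.223464, coefficient = 2
x_10 = 3.7500, f(x_10) = 0.210526, coefficient = 1

I ≈ (0.275000/2) × 6.300297 = 0.866291
Exact value: 0.864997
Error: 0.001293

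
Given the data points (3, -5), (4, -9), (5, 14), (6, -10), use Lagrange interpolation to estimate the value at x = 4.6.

Lagrange interpolation formula:
P(x) = Σ yᵢ × Lᵢ(x)
where Lᵢ(x) = Π_{j≠i} (x - xⱼ)/(xᵢ - xⱼ)

L_0(4.6) = (4.6 - 4)/(3 - 4) × (4.6 - 5)/(3 - 5) × (4.6 - 6)/(3 - 6) = -0.056000
L_1(4.6) = (4.6 - 3)/(4 - 3) × (4.6 - 5)/(4 - 5) × (4.6 - 6)/(4 - 6) = 0.448000
L_2(4.6) = (4.6 - 3)/(5 - 3) × (4.6 - 4)/(5 - 4) × (4.6 - 6)/(5 - 6) = 0.672000
L_3(4.6) = (4.6 - 3)/(6 - 3) × (4.6 - 4)/(6 - 4) × (4.6 - 5)/(6 - 5) = -0.064000

P(4.6) = (-5)×L_0(4.6) + (-9)×L_1(4.6) + 14×L_2(4.6) + (-10)×L_3(4.6)
P(4.6) = 6.296000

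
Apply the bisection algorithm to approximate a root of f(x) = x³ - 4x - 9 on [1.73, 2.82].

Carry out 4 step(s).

f(x) = x³ - 4x - 9
Initial interval: [1.73, 2.82]

Iteration 1:
  c_1 = (1.730000 + 2.820000)/2 = 2.275000
  f(c_1) = f(2.275000) = -6.325453
  f(a) × f(c) ≥ 0, new interval: [2.275000, 2.820000]
Iteration 2:
  c_2 = (2.275000 + 2.820000)/2 = 2.547500
  f(c_2) = f(2.547500) = -2.657346
  f(a) × f(c) ≥ 0, new interval: [2.547500, 2.820000]
Iteration 3:
  c_3 = (2.547500 + 2.820000)/2 = 2.683750
  f(c_3) = f(2.683750) = -0.405253
  f(a) × f(c) ≥ 0, new interval: [2.683750, 2.820000]
Iteration 4:
  c_4 = (2.683750 + 2.820000)/2 = 2.751875
  f(c_4) = f(2.751875) = 0.831943
  f(a) × f(c) < 0, new interval: [2.683750, 2.751875]

After 4 iteration(s), the approximation is c_4 = 2.751875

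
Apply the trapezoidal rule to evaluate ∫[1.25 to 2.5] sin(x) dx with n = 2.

f(x) = sin(x)
a = 1.25, b = 2.5, n = 2
h = (b - a)/n = 0.625000

Trapezoidal rule: (h/2)[f(x₀) + 2f(x₁) + 2f(x₂) + ... + f(xₙ)]

x_0 = 1.2500, f(x_0) = 0.948985, coefficient = 1
x_1 = 1.8750, f(x_1) = 0.954086, coefficient = 2
x_2 = 2.5000, f(x_2) = 0.598472, coefficient = 1

I ≈ (0.625000/2) × 3.455628 = 1.079884
Exact value: 1.116466
Error: 0.036582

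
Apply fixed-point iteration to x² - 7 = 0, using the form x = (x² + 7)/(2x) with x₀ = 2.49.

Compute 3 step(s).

Equation: x² - 7 = 0
Fixed-point form: x = (x² + 7)/(2x)
x₀ = 2.49

x_1 = g(2.490000) = 2.650622
x_2 = g(2.650622) = 2.645756
x_3 = g(2.645756) = 2.645751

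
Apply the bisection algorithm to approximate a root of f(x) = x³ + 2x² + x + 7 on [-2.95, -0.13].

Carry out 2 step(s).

f(x) = x³ + 2x² + x + 7
Initial interval: [-2.95, -0.13]

Iteration 1:
  c_1 = (-2.950000 + (-0.130000))/2 = -1.540000
  f(c_1) = f(-1.540000) = 6.550936
  f(a) × f(c) < 0, new interval: [-2.950000, -1.540000]
Iteration 2:
  c_2 = (-2.950000 + (-1.540000))/2 = -2.245000
  f(c_2) = f(-2.245000) = 3.520194
  f(a) × f(c) < 0, new interval: [-2.950000, -2.245000]

After 2 iteration(s), the approximation is c_2 = -2.245000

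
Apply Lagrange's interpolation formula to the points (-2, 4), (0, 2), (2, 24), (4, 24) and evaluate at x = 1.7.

Lagrange interpolation formula:
P(x) = Σ yᵢ × Lᵢ(x)
where Lᵢ(x) = Π_{j≠i} (x - xⱼ)/(xᵢ - xⱼ)

L_0(1.7) = (1.7 - 0)/(-2 - 0) × (1.7 - 2)/(-2 - 2) × (1.7 - 4)/(-2 - 4) = -0.024437
L_1(1.7) = (1.7 - (-2))/(0 - (-2)) × (1.7 - 2)/(0 - 2) × (1.7 - 4)/(0 - 4) = 0.159563
L_2(1.7) = (1.7 - (-2))/(2 - (-2)) × (1.7 - 0)/(2 - 0) × (1.7 - 4)/(2 - 4) = 0.904187
L_3(1.7) = (1.7 - (-2))/(4 - (-2)) × (1.7 - 0)/(4 - 0) × (1.7 - 2)/(4 - 2) = -0.039313

P(1.7) = 4×L_0(1.7) + 2×L_1(1.7) + 24×L_2(1.7) + 24×L_3(1.7)
P(1.7) = 20.978375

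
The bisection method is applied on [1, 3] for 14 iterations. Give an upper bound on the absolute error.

Bisection error bound: |error| ≤ (b-a)/2^n
|error| ≤ (3 - 1)/2^14 = 2/2^14
|error| ≤ 0.0001220703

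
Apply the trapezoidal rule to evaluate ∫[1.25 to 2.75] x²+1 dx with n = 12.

f(x) = x²+1
a = 1.25, b = 2.75, n = 12
h = (b - a)/n = 0.125000

Trapezoidal rule: (h/2)[f(x₀) + 2f(x₁) + 2f(x₂) + ... + f(xₙ)]

x_0 = 1.2500, f(x_0) = 2.562500, coefficient = 1
x_1 = 1.3750, f(x_1) = 2.890625, coefficient = 2
x_2 = 1.5000, f(x_2) = 3.250000, coefficient = 2
x_3 = 1.6250, f(x_3) = 3.640625, coefficient = 2
x_4 = 1.7500, f(x_4) = 4.062500, coefficient = 2
x_5 = 1.8750, f(x_5) = 4.515625, coefficient = 2
x_6 = 2.0000, f(x_6) = 5.000000, coefficient = 2
x_7 = 2.1250, f(x_7) = 5.515625, coefficient = 2
x_8 = 2.2500, f(x_8) = 6.062500, coefficient = 2
x_9 = 2.3750, f(x_9) = 6.640625, coefficient = 2
x_10 = 2.5000, f(x_10) = 7.250000, coefficient = 2
x_11 = 2.6250, f(x_11) = 7.890625, coefficient = 2
x_12 = 2.7500, f(x_12) = 8.562500, coefficient = 1

I ≈ (0.125000/2) × 124.562500 = 7.785156
Exact value: 7.781250
Error: 0.003906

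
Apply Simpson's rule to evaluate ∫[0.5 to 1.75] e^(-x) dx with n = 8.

f(x) = e^(-x)
a = 0.5, b = 1.75, n = 8
h = (b - a)/n = 0.156250

Simpson's rule: (h/3)[f(x₀) + 4f(x₁) + 2f(x₂) + ... + f(xₙ)]

x_0 = 0.5000, f(x_0) = 0.606531, coefficient = 1
x_1 = 0.6562, f(x_1) = 0.518793, coefficient = 4
x_2 = 0.8125, f(x_2) = 0.443747, coefficient = 2
x_3 = 0.9688, f(x_3) = 0.379557, coefficient = 4
x_4 = 1.1250, f(x_4) = 0.324652, coefficient = 2
x_5 = 1.2812, f(x_5) = 0.277690, coefficient = 4
x_6 = 1.4375, f(x_6) = 0.237521, coefficient = 2
x_7 = 1.5938, f(x_7) = 0.203162, coefficient = 4
x_8 = 1.7500, f(x_8) = 0.173774, coefficient = 1

I ≈ (0.156250/3) × 8.308956 = 0.432758
Exact value: 0.432757
Error: 0.000001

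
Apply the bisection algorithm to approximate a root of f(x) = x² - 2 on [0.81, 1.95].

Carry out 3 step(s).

f(x) = x² - 2
Initial interval: [0.81, 1.95]

Iteration 1:
  c_1 = (0.810000 + 1.950000)/2 = 1.380000
  f(c_1) = f(1.380000) = -0.095600
  f(a) × f(c) ≥ 0, new interval: [1.380000, 1.950000]
Iteration 2:
  c_2 = (1.380000 + 1.950000)/2 = 1.665000
  f(c_2) = f(1.665000) = 0.772225
  f(a) × f(c) < 0, new interval: [1.380000, 1.665000]
Iteration 3:
  c_3 = (1.380000 + 1.665000)/2 = 1.522500
  f(c_3) = f(1.522500) = 0.318006
  f(a) × f(c) < 0, new interval: [1.380000, 1.522500]

After 3 iteration(s), the approximation is c_3 = 1.522500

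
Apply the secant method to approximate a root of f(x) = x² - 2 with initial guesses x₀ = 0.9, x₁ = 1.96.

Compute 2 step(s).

f(x) = x² - 2
x₀ = 0.9, x₁ = 1.96

Secant formula: x_{n+1} = x_n - f(x_n)(x_n - x_{n-1})/(f(x_n) - f(x_{n-1}))

Iteration 1:
  f(0.900000) = -1.190000
  f(1.960000) = 1.841600
  x_2 = 1.960000 - 1.841600×(1.960000 - 0.900000)/(1.841600 - (-1.190000))
       = 1.316084
Iteration 2:
  f(1.960000) = 1.841600
  f(1.316084) = -0.267923
  x_3 = 1.316084 - (-0.267923)×(1.316084 - 1.960000)/(-0.267923 - 1.841600)
       = 1.397865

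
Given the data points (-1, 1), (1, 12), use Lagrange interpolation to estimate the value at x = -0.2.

Lagrange interpolation formula:
P(x) = Σ yᵢ × Lᵢ(x)
where Lᵢ(x) = Π_{j≠i} (x - xⱼ)/(xᵢ - xⱼ)

L_0(-0.2) = (-0.2 - 1)/(-1 - 1) = 0.600000
L_1(-0.2) = (-0.2 - (-1))/(1 - (-1)) = 0.400000

P(-0.2) = 1×L_0(-0.2) + 12×L_1(-0.2)
P(-0.2) = 5.400000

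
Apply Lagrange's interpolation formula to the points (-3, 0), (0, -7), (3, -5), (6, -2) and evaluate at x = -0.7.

Lagrange interpolation formula:
P(x) = Σ yᵢ × Lᵢ(x)
where Lᵢ(x) = Π_{j≠i} (x - xⱼ)/(xᵢ - xⱼ)

L_0(-0.7) = (-0.7 - 0)/(-3 - 0) × (-0.7 - 3)/(-3 - 3) × (-0.7 - 6)/(-3 - 6) = 0.107117
L_1(-0.7) = (-0.7 - (-3))/(0 - (-3)) × (-0.7 - 3)/(0 - 3) × (-0.7 - 6)/(0 - 6) = 1.055870
L_2(-0.7) = (-0.7 - (-3))/(3 - (-3)) × (-0.7 - 0)/(3 - 0) × (-0.7 - 6)/(3 - 6) = -0.199759
L_3(-0.7) = (-0.7 - (-3))/(6 - (-3)) × (-0.7 - 0)/(6 - 0) × (-0.7 - 3)/(6 - 3) = 0.036772

P(-0.7) = 0×L_0(-0.7) + (-7)×L_1(-0.7) + (-5)×L_2(-0.7) + (-2)×L_3(-0.7)
P(-0.7) = -6.465840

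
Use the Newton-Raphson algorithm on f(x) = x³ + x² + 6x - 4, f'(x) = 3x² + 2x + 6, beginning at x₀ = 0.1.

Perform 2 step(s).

f(x) = x³ + x² + 6x - 4
f'(x) = 3x² + 2x + 6
x₀ = 0.1

Newton-Raphson formula: x_{n+1} = x_n - f(x_n)/f'(x_n)

Iteration 1:
  f(0.100000) = -3.389000
  f'(0.100000) = 6.230000
  x_1 = 0.100000 - (-3.389000)/6.230000 = 0.643981
Iteration 2:
  f(0.643981) = 0.545662
  f'(0.643981) = 8.532095
  x_2 = 0.643981 - 0.545662/8.532095 = 0.580027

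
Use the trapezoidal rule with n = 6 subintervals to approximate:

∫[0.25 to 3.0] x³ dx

f(x) = x³
a = 0.25, b = 3.0, n = 6
h = (b - a)/n = 0.458333

Trapezoidal rule: (h/2)[f(x₀) + 2f(x₁) + 2f(x₂) + ... + f(xₙ)]

x_0 = 0.2500, f(x_0) = 0.015625, coefficient = 1
x_1 = 0.7083, f(x_1) = 0.355396, coefficient = 2
x_2 = 1.1667, f(x_2) = 1.587963, coefficient = 2
x_3 = 1.6250, f(x_3) = 4.291016, coefficient = 2
x_4 = 2.0833, f(x_4) = 9.042245, coefficient = 2
x_5 = 2.5417, f(x_5) = 16.419343, coefficient = 2
x_6 = 3.0000, f(x_6) = 27.000000, coefficient = 1

I ≈ (0.458333/2) × 90.407552 = 20.718397
Exact value: 20.249023
Error: 0.469374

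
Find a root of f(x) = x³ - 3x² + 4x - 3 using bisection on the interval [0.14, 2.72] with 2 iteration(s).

f(x) = x³ - 3x² + 4x - 3
Initial interval: [0.14, 2.72]

Iteration 1:
  c_1 = (0.140000 + 2.720000)/2 = 1.430000
  f(c_1) = f(1.430000) = -0.490493
  f(a) × f(c) ≥ 0, new interval: [1.430000, 2.720000]
Iteration 2:
  c_2 = (1.430000 + 2.720000)/2 = 2.075000
  f(c_2) = f(2.075000) = 1.317297
  f(a) × f(c) < 0, new interval: [1.430000, 2.075000]

After 2 iteration(s), the approximation is c_2 = 2.075000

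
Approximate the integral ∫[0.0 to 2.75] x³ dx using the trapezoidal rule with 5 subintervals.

f(x) = x³
a = 0.0, b = 2.75, n = 5
h = (b - a)/n = 0.550000

Trapezoidal rule: (h/2)[f(x₀) + 2f(x₁) + 2f(x₂) + ... + f(xₙ)]

x_0 = 0.0000, f(x_0) = 0.000000, coefficient = 1
x_1 = 0.5500, f(x_1) = 0.166375, coefficient = 2
x_2 = 1.1000, f(x_2) = 1.331000, coefficient = 2
x_3 = 1.6500, f(x_3) = 4.492125, coefficient = 2
x_4 = 2.2000, f(x_4) = 10.648000, coefficient = 2
x_5 = 2.7500, f(x_5) = 20.796875, coefficient = 1

I ≈ (0.550000/2) × 54.071875 = 14.869766
Exact value: 14.297852
Error: 0.571914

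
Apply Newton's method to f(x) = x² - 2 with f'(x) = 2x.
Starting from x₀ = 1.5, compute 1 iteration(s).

f(x) = x² - 2
f'(x) = 2x
x₀ = 1.5

Newton-Raphson formula: x_{n+1} = x_n - f(x_n)/f'(x_n)

Iteration 1:
  f(1.500000) = 0.250000
  f'(1.500000) = 3.000000
  x_1 = 1.500000 - 0.250000/3.000000 = 1.416667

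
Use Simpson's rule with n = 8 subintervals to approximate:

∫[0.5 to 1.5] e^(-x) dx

f(x) = e^(-x)
a = 0.5, b = 1.5, n = 8
h = (b - a)/n = 0.125000

Simpson's rule: (h/3)[f(x₀) + 4f(x₁) + 2f(x₂) + ... + f(xₙ)]

x_0 = 0.5000, f(x_0) = 0.606531, coefficient = 1
x_1 = 0.6250, f(x_1) = 0.535261, coefficient = 4
x_2 = 0.7500, f(x_2) = 0.472367, coefficient = 2
x_3 = 0.8750, f(x_3) = 0.416862, coefficient = 4
x_4 = 1.0000, f(x_4) = 0.367879, coefficient = 2
x_5 = 1.1250, f(x_5) = 0.324652, coefficient = 4
x_6 = 1.2500, f(x_6) = 0.286505, coefficient = 2
x_7 = 1.3750, f(x_7) = 0.252840, coefficient = 4
x_8 = 1.5000, f(x_8) = 0.223130, coefficient = 1

I ≈ (0.125000/3) × 9.201624 = 0.383401
Exact value: 0.383400
Error: 0.000001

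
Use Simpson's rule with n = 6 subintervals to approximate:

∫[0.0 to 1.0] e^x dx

f(x) = e^x
a = 0.0, b = 1.0, n = 6
h = (b - a)/n = 0.166667

Simpson's rule: (h/3)[f(x₀) + 4f(x₁) + 2f(x₂) + ... + f(xₙ)]

x_0 = 0.0000, f(x_0) = 1.000000, coefficient = 1
x_1 = 0.1667, f(x_1) = 1.181360, coefficient = 4
x_2 = 0.3333, f(x_2) = 1.395612, coefficient = 2
x_3 = 0.5000, f(x_3) = 1.648721, coefficient = 4
x_4 = 0.6667, f(x_4) = 1.947734, coefficient = 2
x_5 = 0.8333, f(x_5) = 2.300976, coefficient = 4
x_6 = 1.0000, f(x_6) = 2.718282, coefficient = 1

I ≈ (0.166667/3) × 30.929205 = 1.718289
Exact value: 1.718282
Error: 0.000007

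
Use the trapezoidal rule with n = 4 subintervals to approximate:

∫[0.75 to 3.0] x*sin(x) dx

f(x) = x*sin(x)
a = 0.75, b = 3.0, n = 4
h = (b - a)/n = 0.562500

Trapezoidal rule: (h/2)[f(x₀) + 2f(x₁) + 2f(x₂) + ... + f(xₙ)]

x_0 = 0.7500, f(x_0) = 0.511229, coefficient = 1
x_1 = 1.3125, f(x_1) = 1.268960, coefficient = 2
x_2 = 1.8750, f(x_2) = 1.788911, coefficient = 2
x_3 = 2.4375, f(x_3) = 1.577897, coefficient = 2
x_4 = 3.0000, f(x_4) = 0.423360, coefficient = 1

I ≈ (0.562500/2) × 10.206125 = 2.870473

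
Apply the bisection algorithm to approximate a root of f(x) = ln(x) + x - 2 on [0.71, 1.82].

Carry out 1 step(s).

f(x) = ln(x) + x - 2
Initial interval: [0.71, 1.82]

Iteration 1:
  c_1 = (0.710000 + 1.820000)/2 = 1.265000
  f(c_1) = f(1.265000) = -0.499928
  f(a) × f(c) ≥ 0, new interval: [1.265000, 1.820000]

After 1 iteration(s), the approximation is c_1 = 1.265000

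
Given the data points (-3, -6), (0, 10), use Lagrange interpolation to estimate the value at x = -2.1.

Lagrange interpolation formula:
P(x) = Σ yᵢ × Lᵢ(x)
where Lᵢ(x) = Π_{j≠i} (x - xⱼ)/(xᵢ - xⱼ)

L_0(-2.1) = (-2.1 - 0)/(-3 - 0) = 0.700000
L_1(-2.1) = (-2.1 - (-3))/(0 - (-3)) = 0.300000

P(-2.1) = (-6)×L_0(-2.1) + 10×L_1(-2.1)
P(-2.1) = -1.200000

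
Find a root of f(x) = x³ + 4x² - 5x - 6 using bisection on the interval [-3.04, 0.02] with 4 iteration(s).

f(x) = x³ + 4x² - 5x - 6
Initial interval: [-3.04, 0.02]

Iteration 1:
  c_1 = (-3.040000 + 0.020000)/2 = -1.510000
  f(c_1) = f(-1.510000) = 7.227449
  f(a) × f(c) ≥ 0, new interval: [-1.510000, 0.020000]
Iteration 2:
  c_2 = (-1.510000 + 0.020000)/2 = -0.745000
  f(c_2) = f(-0.745000) = -0.468394
  f(a) × f(c) < 0, new interval: [-1.510000, -0.745000]
Iteration 3:
  c_3 = (-1.510000 + (-0.745000))/2 = -1.127500
  f(c_3) = f(-1.127500) = 3.289184
  f(a) × f(c) ≥ 0, new interval: [-1.127500, -0.745000]
Iteration 4:
  c_4 = (-1.127500 + (-0.745000))/2 = -0.936250
  f(c_4) = f(-0.936250) = 1.366823
  f(a) × f(c) ≥ 0, new interval: [-0.936250, -0.745000]

After 4 iteration(s), the approximation is c_4 = -0.936250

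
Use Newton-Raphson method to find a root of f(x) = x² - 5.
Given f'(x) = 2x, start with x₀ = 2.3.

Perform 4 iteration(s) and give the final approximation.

f(x) = x² - 5
f'(x) = 2x
x₀ = 2.3

Newton-Raphson formula: x_{n+1} = x_n - f(x_n)/f'(x_n)

Iteration 1:
  f(2.300000) = 0.290000
  f'(2.300000) = 4.600000
  x_1 = 2.300000 - 0.290000/4.600000 = 2.236957
Iteration 2:
  f(2.236957) = 0.003974
  f'(2.236957) = 4.473913
  x_2 = 2.236957 - 0.003974/4.473913 = 2.236068
Iteration 3:
  f(2.236068) = 0.000001
  f'(2.236068) = 4.472136
  x_3 = 2.236068 - 0.000001/4.472136 = 2.236068
Iteration 4:
  f(2.236068) = 0.000000
  f'(2.236068) = 4.472136
  x_4 = 2.236068 - 0.000000/4.472136 = 2.236068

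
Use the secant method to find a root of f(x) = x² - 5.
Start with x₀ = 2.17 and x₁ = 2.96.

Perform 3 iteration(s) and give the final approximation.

f(x) = x² - 5
x₀ = 2.17, x₁ = 2.96

Secant formula: x_{n+1} = x_n - f(x_n)(x_n - x_{n-1})/(f(x_n) - f(x_{n-1}))

Iteration 1:
  f(2.170000) = -0.291100
  f(2.960000) = 3.761600
  x_2 = 2.960000 - 3.761600×(2.960000 - 2.170000)/(3.761600 - (-0.291100))
       = 2.226745
Iteration 2:
  f(2.960000) = 3.761600
  f(2.226745) = -0.041608
  x_3 = 2.226745 - (-0.041608)×(2.226745 - 2.960000)/(-0.041608 - 3.761600)
       = 2.234767
Iteration 3:
  f(2.226745) = -0.041608
  f(2.234767) = -0.005818
  x_4 = 2.234767 - (-0.005818)×(2.234767 - 2.226745)/(-0.005818 - (-0.041608))
       = 2.236071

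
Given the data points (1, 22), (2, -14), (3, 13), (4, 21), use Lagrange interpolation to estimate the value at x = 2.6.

Lagrange interpolation formula:
P(x) = Σ yᵢ × Lᵢ(x)
where Lᵢ(x) = Π_{j≠i} (x - xⱼ)/(xᵢ - xⱼ)

L_0(2.6) = (2.6 - 2)/(1 - 2) × (2.6 - 3)/(1 - 3) × (2.6 - 4)/(1 - 4) = -0.056000
L_1(2.6) = (2.6 - 1)/(2 - 1) × (2.6 - 3)/(2 - 3) × (2.6 - 4)/(2 - 4) = 0.448000
L_2(2.6) = (2.6 - 1)/(3 - 1) × (2.6 - 2)/(3 - 2) × (2.6 - 4)/(3 - 4) = 0.672000
L_3(2.6) = (2.6 - 1)/(4 - 1) × (2.6 - 2)/(4 - 2) × (2.6 - 3)/(4 - 3) = -0.064000

P(2.6) = 22×L_0(2.6) + (-14)×L_1(2.6) + 13×L_2(2.6) + 21×L_3(2.6)
P(2.6) = -0.112000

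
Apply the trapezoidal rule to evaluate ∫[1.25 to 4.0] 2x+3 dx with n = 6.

f(x) = 2x+3
a = 1.25, b = 4.0, n = 6
h = (b - a)/n = 0.458333

Trapezoidal rule: (h/2)[f(x₀) + 2f(x₁) + 2f(x₂) + ... + f(xₙ)]

x_0 = 1.2500, f(x_0) = 5.500000, coefficient = 1
x_1 = 1.7083, f(x_1) = 6.416667, coefficient = 2
x_2 = 2.1667, f(x_2) = 7.333333, coefficient = 2
x_3 = 2.6250, f(x_3) = 8.250000, coefficient = 2
x_4 = 3.0833, f(x_4) = 9.166667, coefficient = 2
x_5 = 3.5417, f(x_5) = 10.083333, coefficient = 2
x_6 = 4.0000, f(x_6) = 11.000000, coefficient = 1

I ≈ (0.458333/2) × 99.000000 = 22.687500
Exact value: 22.687500
Error: 0.000000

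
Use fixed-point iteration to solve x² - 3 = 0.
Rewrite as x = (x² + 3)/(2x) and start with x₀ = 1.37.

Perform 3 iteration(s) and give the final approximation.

Equation: x² - 3 = 0
Fixed-point form: x = (x² + 3)/(2x)
x₀ = 1.37

x_1 = g(1.370000) = 1.779891
x_2 = g(1.779891) = 1.732694
x_3 = g(1.732694) = 1.732051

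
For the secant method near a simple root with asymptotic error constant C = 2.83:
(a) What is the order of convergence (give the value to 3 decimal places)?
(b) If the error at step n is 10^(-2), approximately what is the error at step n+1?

(a) Secant method has superlinear convergence with order φ = (1+√5)/2 ≈ 1.618.
    This means |e_{n+1}| ≈ C|e_n|^1.618.

(b) With |e_n| = 10^(-2) and C = 2.83:
    |e_{n+1}| ≈ 2.83 × (10^(-2))^1.618 = 2.83 × 10^(-3.24)

(a) ≈ 1.618 (golden ratio); (b) |e_{n+1}| ≈ 1.643e-03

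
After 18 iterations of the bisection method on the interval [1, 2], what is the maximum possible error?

Bisection error bound: |error| ≤ (b-a)/2^n
|error| ≤ (2 - 1)/2^18 = 1/2^18
|error| ≤ 0.0000038147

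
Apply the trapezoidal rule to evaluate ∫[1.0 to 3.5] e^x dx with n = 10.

f(x) = e^x
a = 1.0, b = 3.5, n = 10
h = (b - a)/n = 0.250000

Trapezoidal rule: (h/2)[f(x₀) + 2f(x₁) + 2f(x₂) + ... + f(xₙ)]

x_0 = 1.0000, f(x_0) = 2.718282, coefficient = 1
x_1 = 1.2500, f(x_1) = 3.490343, coefficient = 2
x_2 = 1.5000, f(x_2) = 4.481689, coefficient = 2
x_3 = 1.7500, f(x_3) = 5.754603, coefficient = 2
x_4 = 2.0000, f(x_4) = 7.389056, coefficient = 2
x_5 = 2.2500, f(x_5) = 9.487736, coefficient = 2
x_6 = 2.5000, f(x_6) = 12.182494, coefficient = 2
x_7 = 2.7500, f(x_7) = 15.642632, coefficient = 2
x_8 = 3.0000, f(x_8) = 20.085537, coefficient = 2
x_9 = 3.2500, f(x_9) = 25.790340, coefficient = 2
x_10 = 3.5000, f(x_10) = 33.115452, coefficient = 1

I ≈ (0.250000/2) × 244.442592 = 30.555324
Exact value: 30.397170
Error: 0.158154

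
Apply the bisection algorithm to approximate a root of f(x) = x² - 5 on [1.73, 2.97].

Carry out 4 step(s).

f(x) = x² - 5
Initial interval: [1.73, 2.97]

Iteration 1:
  c_1 = (1.730000 + 2.970000)/2 = 2.350000
  f(c_1) = f(2.350000) = 0.522500
  f(a) × f(c) < 0, new interval: [1.730000, 2.350000]
Iteration 2:
  c_2 = (1.730000 + 2.350000)/2 = 2.040000
  f(c_2) = f(2.040000) = -0.838400
  f(a) × f(c) ≥ 0, new interval: [2.040000, 2.350000]
Iteration 3:
  c_3 = (2.040000 + 2.350000)/2 = 2.195000
  f(c_3) = f(2.195000) = -0.181975
  f(a) × f(c) ≥ 0, new interval: [2.195000, 2.350000]
Iteration 4:
  c_4 = (2.195000 + 2.350000)/2 = 2.272500
  f(c_4) = f(2.272500) = 0.164256
  f(a) × f(c) < 0, new interval: [2.195000, 2.272500]

After 4 iteration(s), the approximation is c_4 = 2.272500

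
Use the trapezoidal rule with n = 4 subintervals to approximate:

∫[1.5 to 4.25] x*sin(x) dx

f(x) = x*sin(x)
a = 1.5, b = 4.25, n = 4
h = (b - a)/n = 0.687500

Trapezoidal rule: (h/2)[f(x₀) + 2f(x₁) + 2f(x₂) + ... + f(xₙ)]

x_0 = 1.5000, f(x_0) = 1.496242, coefficient = 1
x_1 = 2.1875, f(x_1) = 1.784539, coefficient = 2
x_2 = 2.8750, f(x_2) = 0.757407, coefficient = 2
x_3 = 3.5625, f(x_3) = -1.455598, coefficient = 2
x_4 = 4.2500, f(x_4) = -3.803705, coefficient = 1

I ≈ (0.687500/2) × -0.134765 = -0.046325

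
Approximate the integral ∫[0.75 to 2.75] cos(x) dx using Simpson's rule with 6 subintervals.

f(x) = cos(x)
a = 0.75, b = 2.75, n = 6
h = (b - a)/n = 0.333333

Simpson's rule: (h/3)[f(x₀) + 4f(x₁) + 2f(x₂) + ... + f(xₙ)]

x_0 = 0.7500, f(x_0) = 0.731689, coefficient = 1
x_1 = 1.0833, f(x_1) = 0.468386, coefficient = 4
x_2 = 1.4167, f(x_2) = 0.153520, coefficient = 2
x_3 = 1.7500, f(x_3) = -0.178246, coefficient = 4
x_4 = 2.0833, f(x_4) = -0.490390, coefficient = 2
x_5 = 2.4167, f(x_5) = -0.748549, coefficient = 4
x_6 = 2.7500, f(x_6) = -0.924302, coefficient = 1

I ≈ (0.333333/3) × -2.699988 = -0.299999
Exact value: -0.299978
Error: 0.000021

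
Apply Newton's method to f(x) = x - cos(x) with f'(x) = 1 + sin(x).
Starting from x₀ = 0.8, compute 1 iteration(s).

f(x) = x - cos(x)
f'(x) = 1 + sin(x)
x₀ = 0.8

Newton-Raphson formula: x_{n+1} = x_n - f(x_n)/f'(x_n)

Iteration 1:
  f(0.800000) = 0.103293
  f'(0.800000) = 1.717356
  x_1 = 0.800000 - 0.103293/1.717356 = 0.739853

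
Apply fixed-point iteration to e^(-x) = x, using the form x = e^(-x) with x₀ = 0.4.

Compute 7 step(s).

Equation: e^(-x) = x
Fixed-point form: x = e^(-x)
x₀ = 0.4

x_1 = g(0.400000) = 0.670320
x_2 = g(0.670320) = 0.511545
x_3 = g(0.511545) = 0.599569
x_4 = g(0.599569) = 0.549048
x_5 = g(0.549048) = 0.577499
x_6 = g(0.577499) = 0.561300
x_7 = g(0.561300) = 0.570467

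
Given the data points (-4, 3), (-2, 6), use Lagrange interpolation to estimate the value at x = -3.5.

Lagrange interpolation formula:
P(x) = Σ yᵢ × Lᵢ(x)
where Lᵢ(x) = Π_{j≠i} (x - xⱼ)/(xᵢ - xⱼ)

L_0(-3.5) = (-3.5 - (-2))/(-4 - (-2)) = 0.750000
L_1(-3.5) = (-3.5 - (-4))/(-2 - (-4)) = 0.250000

P(-3.5) = 3×L_0(-3.5) + 6×L_1(-3.5)
P(-3.5) = 3.750000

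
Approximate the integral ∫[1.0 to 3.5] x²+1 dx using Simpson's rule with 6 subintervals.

f(x) = x²+1
a = 1.0, b = 3.5, n = 6
h = (b - a)/n = 0.416667

Simpson's rule: (h/3)[f(x₀) + 4f(x₁) + 2f(x₂) + ... + f(xₙ)]

x_0 = 1.0000, f(x_0) = 2.000000, coefficient = 1
x_1 = 1.4167, f(x_1) = 3.006944, coefficient = 4
x_2 = 1.8333, f(x_2) = 4.361111, coefficient = 2
x_3 = 2.2500, f(x_3) = 6.062500, coefficient = 4
x_4 = 2.6667, f(x_4) = 8.111111, coefficient = 2
x_5 = 3.0833, f(x_5) = 10.506944, coefficient = 4
x_6 = 3.5000, f(x_6) = 13.250000, coefficient = 1

I ≈ (0.416667/3) × 118.500000 = 16.458333
Exact value: 16.458333
Error: 0.000000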